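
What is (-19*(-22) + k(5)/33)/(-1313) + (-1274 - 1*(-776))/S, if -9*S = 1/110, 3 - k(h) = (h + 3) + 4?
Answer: 7120683265/14443 ≈ 4.9302e+5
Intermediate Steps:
k(h) = -4 - h (k(h) = 3 - ((h + 3) + 4) = 3 - ((3 + h) + 4) = 3 - (7 + h) = 3 + (-7 - h) = -4 - h)
S = -1/990 (S = -1/(9*110) = -1/990 ≈ -0.0010101)
(-19*(-22) + k(5)/33)/(-1313) + (-1274 - 1*(-776))/S = (-19*(-22) + (-4 - 1*5)/33)/(-1313) + (-1274 - 1*(-776))/(-1/990) = (418 + (-4 - 5)*(1/33))*(-1/1313) + (-1274 + 776)*(-990) = (418 - 9*1/33)*(-1/1313) - 498*(-990) = (418 - 3/11)*(-1/1313) + 493020 = (4595/11)*(-1/1313) + 493020 = -4595/14443 + 493020 = 7120683265/14443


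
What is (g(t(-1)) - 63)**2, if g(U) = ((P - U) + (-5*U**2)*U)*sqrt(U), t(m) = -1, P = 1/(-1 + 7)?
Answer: 141515/36 - 777*I ≈ 3931.0 - 777.0*I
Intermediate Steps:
P = 1/6 ≈ 0.16667
g(U) = sqrt(U)*(1/6 - U - 5*U**3) (g(U) = ((1/6 - U) + (-5*U**2)*U)*sqrt(U) = ((1/6 - U) - 5*U**3)*sqrt(U) = (1/6 - U - 5*U**3)*sqrt(U) = sqrt(U)*(1/6 - U - 5*U**3))
(g(t(-1)) - 63)**2 = (sqrt(-1)*(1/6 - 1*(-1) - 5*(-1)**3) - 63)**2 = (I*(1/6 + 1 - 5*(-1)) - 63)**2 = (I*(1/6 + 1 + 5) - 63)**2 = (I*(37/6) - 63)**2 = (37*I/6 - 63)**2 = (-63 + 37*I/6)**2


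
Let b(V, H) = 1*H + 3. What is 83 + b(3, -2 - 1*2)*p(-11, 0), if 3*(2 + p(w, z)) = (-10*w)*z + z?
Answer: 85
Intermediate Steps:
b(V, H) = 3 + H (b(V, H) = H + 3 = 3 + H)
p(w, z) = -2 + z/3 - 10*w*z/3 (p(w, z) = -2 + ((-10*w)*z + z)/3 = -2 + (-10*w*z + z)/3 = -2 + (z - 10*w*z)/3 = -2 + (z/3 - 10*w*z/3) = -2 + z/3 - 10*w*z/3)
83 + b(3, -2 - 1*2)*p(-11, 0) = 83 + (3 + (-2 - 1*2))*(-2 + (⅓)*0 - 10/3*(-11)*0) = 83 + (3 + (-2 - 2))*(-2 + 0 + 0) = 83 + (3 - 4)*(-2) = 83 - 1*(-2) = 83 + 2 = 85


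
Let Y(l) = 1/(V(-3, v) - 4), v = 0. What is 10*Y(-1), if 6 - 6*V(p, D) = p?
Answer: -4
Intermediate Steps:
V(p, D) = 1 - p/6
Y(l) = -2/5 (Y(l) = 1/((1 - 1/6*(-3)) - 4) = 1/((1 + 1/2) - 4) = 1/(3/2 - 4) = 1/(-5/2) = -2/5)
10*Y(-1) = 10*(-2/5) = -4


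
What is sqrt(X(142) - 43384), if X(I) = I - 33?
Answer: 5*I*sqrt(1731) ≈ 208.03*I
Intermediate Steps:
X(I) = -33 + I
sqrt(X(142) - 43384) = sqrt((-33 + 142) - 43384) = sqrt(109 - 43384) = sqrt(-43275) = 5*I*sqrt(1731)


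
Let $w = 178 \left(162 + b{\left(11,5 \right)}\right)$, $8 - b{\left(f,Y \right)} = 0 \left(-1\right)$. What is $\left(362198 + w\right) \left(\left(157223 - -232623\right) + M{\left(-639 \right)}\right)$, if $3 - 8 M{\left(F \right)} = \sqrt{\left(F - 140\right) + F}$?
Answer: $\frac{611993314559}{4} - \frac{196229 i \sqrt{1418}}{4} \approx 1.53 \cdot 10^{11} - 1.8473 \cdot 10^{6} i$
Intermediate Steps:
$b{\left(f,Y \right)} = 8$ ($b{\left(f,Y \right)} = 8 - 0 \left(-1\right) = 8 - 0 = 8 + 0 = 8$)
$w = 30260$ ($w = 178 \left(162 + 8\right) = 178 \cdot 170 = 30260$)
$M{\left(F \right)} = \frac{3}{8} - \frac{\sqrt{-140 + 2 F}}{8}$ ($M{\left(F \right)} = \frac{3}{8} - \frac{\sqrt{\left(F - 140\right) + F}}{8} = \frac{3}{8} - \frac{\sqrt{\left(-140 + F\right) + F}}{8} = \frac{3}{8} - \frac{\sqrt{-140 + 2 F}}{8}$)
$\left(362198 + w\right) \left(\left(157223 - -232623\right) + M{\left(-639 \right)}\right) = \left(362198 + 30260\right) \left(\left(157223 - -232623\right) + \left(\frac{3}{8} - \frac{\sqrt{-140 + 2 \left(-639\right)}}{8}\right)\right) = 392458 \left(\left(157223 + 232623\right) + \left(\frac{3}{8} - \frac{\sqrt{-140 - 1278}}{8}\right)\right) = 392458 \left(389846 + \left(\frac{3}{8} - \frac{\sqrt{-1418}}{8}\right)\right) = 392458 \left(389846 + \left(\frac{3}{8} - \frac{i \sqrt{1418}}{8}\right)\right) = 392458 \left(\frac{3118771}{8} - \frac{i \sqrt{1418}}{8}\right) = \frac{611993314559}{4} - \frac{196229 i \sqrt{1418}}{4}$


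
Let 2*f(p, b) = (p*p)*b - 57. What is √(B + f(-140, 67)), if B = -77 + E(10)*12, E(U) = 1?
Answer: √2626026/2 ≈ 810.25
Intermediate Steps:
f(p, b) = -57/2 + b*p²/2 (f(p, b) = ((p*p)*b - 57)/2 = (p²*b - 57)/2 = (b*p² - 57)/2 = (-57 + b*p²)/2 = -57/2 + b*p²/2)
B = -65 (B = -77 + 1*12 = -77 + 12 = -65)
√(B + f(-140, 67)) = √(-65 + (-57/2 + (½)*67*(-140)²)) = √(-65 + (-57/2 + (½)*67*19600)) = √(-65 + (-57/2 + 656600)) = √(-65 + 1313143/2) = √(1313013/2) = √2626026/2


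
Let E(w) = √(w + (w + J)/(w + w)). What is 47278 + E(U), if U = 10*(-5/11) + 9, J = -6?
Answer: 47278 + √101530/154 ≈ 47280.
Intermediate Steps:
U = 49/11 (U = 10*(-5*1/11) + 9 = 10*(-5/11) + 9 = -50/11 + 9 = 49/11 ≈ 4.4545)
E(w) = √(w + (-6 + w)/(2*w)) (E(w) = √(w + (w - 6)/(w + w)) = √(w + (-6 + w)/((2*w))) = √(w + (-6 + w)*(1/(2*w))) = √(w + (-6 + w)/(2*w)))
47278 + E(U) = 47278 + √(2 - 12/49/11 + 4*(49/11))/2 = 47278 + √(2 - 12*11/49 + 196/11)/2 = 47278 + √(2 - 132/49 + 196/11)/2 = 47278 + √(9230/539)/2 = 47278 + (√101530/77)/2 = 47278 + √101530/154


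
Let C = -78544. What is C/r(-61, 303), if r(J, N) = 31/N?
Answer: -23798832/31 ≈ -7.6770e+5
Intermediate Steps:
C/r(-61, 303) = -78544/(31/303) = -78544/(31*(1/303)) = -78544/31/303 = -78544*303/31 = -23798832/31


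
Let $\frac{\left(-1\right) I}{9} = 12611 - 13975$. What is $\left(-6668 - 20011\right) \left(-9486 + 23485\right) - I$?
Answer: $-373491597$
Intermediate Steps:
$I = 12276$ ($I = - 9 \left(12611 - 13975\right) = \left(-9\right) \left(-1364\right) = 12276$)
$\left(-6668 - 20011\right) \left(-9486 + 23485\right) - I = \left(-6668 - 20011\right) \left(-9486 + 23485\right) - 12276 = \left(-26679\right) 13999 - 12276 = -373479321 - 12276 = -373491597$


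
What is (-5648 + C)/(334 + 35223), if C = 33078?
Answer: 27430/35557 ≈ 0.77144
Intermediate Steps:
(-5648 + C)/(334 + 35223) = (-5648 + 33078)/(334 + 35223) = 27430/35557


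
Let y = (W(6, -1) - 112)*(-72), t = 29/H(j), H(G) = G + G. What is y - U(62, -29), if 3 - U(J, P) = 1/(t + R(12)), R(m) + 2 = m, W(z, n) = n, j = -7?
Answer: 902777/111 ≈ 8133.1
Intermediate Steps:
H(G) = 2*G
R(m) = -2 + m
t = -29/14 (t = 29/((2*(-7))) = 29/(-14) = 29*(-1/14) = -29/14 ≈ -2.0714)
y = 8136 (y = (-1 - 112)*(-72) = -113*(-72) = 8136)
U(J, P) = 319/111 (U(J, P) = 3 - 1/(-29/14 + (-2 + 12)) = 3 - 1/(-29/14 + 10) = 3 - 1/111/14 = 3 - 1*14/111 = 3 - 14/111 = 319/111)
y - U(62, -29) = 8136 - 1*319/111 = 8136 - 319/111 = 902777/111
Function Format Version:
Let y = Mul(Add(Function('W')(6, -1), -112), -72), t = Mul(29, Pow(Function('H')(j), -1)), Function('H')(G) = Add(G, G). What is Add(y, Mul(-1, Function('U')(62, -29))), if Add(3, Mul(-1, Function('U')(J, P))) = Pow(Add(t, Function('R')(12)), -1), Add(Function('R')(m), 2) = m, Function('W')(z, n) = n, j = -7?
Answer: Rational(902777, 111) ≈ 8133.1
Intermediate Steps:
Function('H')(G) = Mul(2, G)
Function('R')(m) = Add(-2, m)
t = Rational(-29, 14) (t = Mul(29, Pow(Mul(2, -7), -1)) = Mul(29, Pow(-14, -1)) = Mul(29, Rational(-1, 14)) = Rational(-29, 14) ≈ -2.0714)
y = 8136 (y = Mul(Add(-1, -112), -72) = Mul(-113, -72) = 8136)
Function('U')(J, P) = Rational(319, 111) (Function('U')(J, P) = Add(3, Mul(-1, Pow(Add(Rational(-29, 14), Add(-2, 12)), -1))) = Add(3, Mul(-1, Pow(Add(Rational(-29, 14), 10), -1))) = Add(3, Mul(-1, Pow(Rational(111, 14), -1))) = Add(3, Mul(-1, Rational(14, 111))) = Add(3, Rational(-14, 111)) = Rational(319, 111))
Add(y, Mul(-1, Function('U')(62, -29))) = Add(8136, Mul(-1, Rational(319, 111))) = Add(8136, Rational(-319, 111)) = Rational(902777, 111)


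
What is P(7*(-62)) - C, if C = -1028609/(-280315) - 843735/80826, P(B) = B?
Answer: -3226550672323/7552246730 ≈ -427.23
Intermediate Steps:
C = -51124408497/7552246730 (C = -1028609*(-1/280315) - 843735*1/80826 = 1028609/280315 - 281245/26942 = -51124408497/7552246730 ≈ -6.7694)
P(7*(-62)) - C = 7*(-62) - 1*(-51124408497/7552246730) = -434 + 51124408497/7552246730 = -3226550672323/7552246730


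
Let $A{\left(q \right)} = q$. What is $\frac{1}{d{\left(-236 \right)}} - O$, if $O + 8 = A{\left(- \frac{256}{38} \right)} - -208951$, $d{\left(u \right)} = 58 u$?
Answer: $- \frac{54338471851}{260072} \approx -2.0894 \cdot 10^{5}$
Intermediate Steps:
$O = \frac{3969789}{19}$ ($O = -8 - \left(-208951 + \frac{256}{38}\right) = -8 + \left(\left(-256\right) \frac{1}{38} + 208951\right) = -8 + \left(- \frac{128}{19} + 208951\right) = -8 + \frac{3969941}{19} = \frac{3969789}{19} \approx 2.0894 \cdot 10^{5}$)
$\frac{1}{d{\left(-236 \right)}} - O = \frac{1}{58 \left(-236\right)} - \frac{3969789}{19} = \frac{1}{-13688} - \frac{3969789}{19} = - \frac{1}{13688} - \frac{3969789}{19} = - \frac{54338471851}{260072}$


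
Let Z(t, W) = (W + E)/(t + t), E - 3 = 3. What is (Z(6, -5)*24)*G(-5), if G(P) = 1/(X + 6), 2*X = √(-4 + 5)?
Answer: 4/13 ≈ 0.30769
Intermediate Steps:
E = 6 (E = 3 + 3 = 6)
Z(t, W) = (6 + W)/(2*t) (Z(t, W) = (W + 6)/(t + t) = (6 + W)/((2*t)) = (6 + W)*(1/(2*t)) = (6 + W)/(2*t))
X = ½ (X = √(-4 + 5)/2 = √1/2 = (½)*1 = ½ ≈ 0.50000)
G(P) = 2/13 (G(P) = 1/(½ + 6) = 1/(13/2) = 2/13)
(Z(6, -5)*24)*G(-5) = (((½)*(6 - 5)/6)*24)*(2/13) = (((½)*(⅙)*1)*24)*(2/13) = ((1/12)*24)*(2/13) = 2*(2/13) = 4/13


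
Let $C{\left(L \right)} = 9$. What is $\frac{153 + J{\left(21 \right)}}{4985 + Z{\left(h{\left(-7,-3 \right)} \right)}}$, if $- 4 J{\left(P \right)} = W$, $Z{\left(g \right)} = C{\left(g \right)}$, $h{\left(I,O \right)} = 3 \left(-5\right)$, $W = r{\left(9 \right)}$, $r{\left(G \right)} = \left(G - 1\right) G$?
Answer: $\frac{135}{4994} \approx 0.027032$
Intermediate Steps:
$r{\left(G \right)} = G \left(-1 + G\right)$ ($r{\left(G \right)} = \left(-1 + G\right) G = G \left(-1 + G\right)$)
$W = 72$ ($W = 9 \left(-1 + 9\right) = 9 \cdot 8 = 72$)
$h{\left(I,O \right)} = -15$
$Z{\left(g \right)} = 9$
$J{\left(P \right)} = -18$ ($J{\left(P \right)} = \left(- \frac{1}{4}\right) 72 = -18$)
$\frac{153 + J{\left(21 \right)}}{4985 + Z{\left(h{\left(-7,-3 \right)} \right)}} = \frac{153 - 18}{4985 + 9} = \frac{135}{4994}$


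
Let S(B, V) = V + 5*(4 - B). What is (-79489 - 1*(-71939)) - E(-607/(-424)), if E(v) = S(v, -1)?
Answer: -3206221/424 ≈ -7561.8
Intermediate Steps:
S(B, V) = 20 + V - 5*B (S(B, V) = V + (20 - 5*B) = 20 + V - 5*B)
E(v) = 19 - 5*v (E(v) = 20 - 1 - 5*v = 19 - 5*v)
(-79489 - 1*(-71939)) - E(-607/(-424)) = (-79489 - 1*(-71939)) - (19 - (-3035)/(-424)) = (-79489 + 71939) - (19 - (-3035)*(-1)/424) = -7550 - (19 - 5*607/424) = -7550 - (19 - 3035/424) = -7550 - 1*5021/424 = -7550 - 5021/424 = -3206221/424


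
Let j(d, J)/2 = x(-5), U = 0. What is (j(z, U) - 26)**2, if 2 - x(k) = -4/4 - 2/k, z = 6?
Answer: 10816/25 ≈ 432.64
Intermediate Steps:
x(k) = 3 + 2/k (x(k) = 2 - (-4/4 - 2/k) = 2 - (-4*1/4 - 2/k) = 2 - (-1 - 2/k) = 2 + (1 + 2/k) = 3 + 2/k)
j(d, J) = 26/5 (j(d, J) = 2*(3 + 2/(-5)) = 2*(3 + 2*(-1/5)) = 2*(3 - 2/5) = 2*(13/5) = 26/5)
(j(z, U) - 26)**2 = (26/5 - 26)**2 = (-104/5)**2 = 10816/25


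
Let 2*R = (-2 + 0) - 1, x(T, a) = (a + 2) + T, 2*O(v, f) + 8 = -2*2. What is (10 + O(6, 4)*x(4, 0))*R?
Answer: 39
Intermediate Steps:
O(v, f) = -6 (O(v, f) = -4 + (-2*2)/2 = -4 + (1/2)*(-4) = -4 - 2 = -6)
x(T, a) = 2 + T + a (x(T, a) = (2 + a) + T = 2 + T + a)
R = -3/2 (R = ((-2 + 0) - 1)/2 = (-2 - 1)/2 = (1/2)*(-3) = -3/2 ≈ -1.5000)
(10 + O(6, 4)*x(4, 0))*R = (10 - 6*(2 + 4 + 0))*(-3/2) = (10 - 6*6)*(-3/2) = (10 - 36)*(-3/2) = -26*(-3/2) = 39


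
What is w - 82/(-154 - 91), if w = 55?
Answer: 13557/245 ≈ 55.335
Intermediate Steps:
w - 82/(-154 - 91) = 55 - 82/(-154 - 91) = 55 - 82/(-245) = 55 - 82*(-1/245) = 55 + 82/245 = 13557/245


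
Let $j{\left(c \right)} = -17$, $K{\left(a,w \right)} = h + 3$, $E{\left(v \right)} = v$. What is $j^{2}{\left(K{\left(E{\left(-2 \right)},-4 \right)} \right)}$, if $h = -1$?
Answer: $289$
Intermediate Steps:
$K{\left(a,w \right)} = 2$ ($K{\left(a,w \right)} = -1 + 3 = 2$)
$j^{2}{\left(K{\left(E{\left(-2 \right)},-4 \right)} \right)} = \left(-17\right)^{2} = 289$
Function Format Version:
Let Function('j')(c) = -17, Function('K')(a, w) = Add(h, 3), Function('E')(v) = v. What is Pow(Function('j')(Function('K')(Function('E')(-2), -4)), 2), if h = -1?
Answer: 289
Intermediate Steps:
Function('K')(a, w) = 2 (Function('K')(a, w) = Add(-1, 3) = 2)
Pow(Function('j')(Function('K')(Function('E')(-2), -4)), 2) = Pow(-17, 2) = 289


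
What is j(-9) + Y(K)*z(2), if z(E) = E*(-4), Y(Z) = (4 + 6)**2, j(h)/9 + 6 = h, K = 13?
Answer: -935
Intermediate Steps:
j(h) = -54 + 9*h
Y(Z) = 100 (Y(Z) = 10**2 = 100)
z(E) = -4*E
j(-9) + Y(K)*z(2) = (-54 + 9*(-9)) + 100*(-4*2) = (-54 - 81) + 100*(-8) = -135 - 800 = -935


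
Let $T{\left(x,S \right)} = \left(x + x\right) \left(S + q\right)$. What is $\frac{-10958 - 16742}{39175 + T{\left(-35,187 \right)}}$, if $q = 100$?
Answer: $- \frac{5540}{3817} \approx -1.4514$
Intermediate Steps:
$T{\left(x,S \right)} = 2 x \left(100 + S\right)$ ($T{\left(x,S \right)} = \left(x + x\right) \left(S + 100\right) = 2 x \left(100 + S\right)$)
$\frac{-10958 - 16742}{39175 + T{\left(-35,187 \right)}} = \frac{-10958 - 16742}{39175 + 2 \left(-35\right) \left(100 + 187\right)} = - \frac{27700}{39175 + 2 \left(-35\right) 287} = - \frac{27700}{39175 - 20090} = - \frac{27700}{19085} = \left(-27700\right) \frac{1}{19085} = - \frac{5540}{3817}$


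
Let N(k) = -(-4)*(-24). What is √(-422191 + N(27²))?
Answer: I*√422287 ≈ 649.84*I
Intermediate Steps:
N(k) = -96 (N(k) = -4*24 = -96)
√(-422191 + N(27²)) = √(-422191 - 96) = √(-422287) = I*√422287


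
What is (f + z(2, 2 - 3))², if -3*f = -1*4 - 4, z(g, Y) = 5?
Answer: 529/9 ≈ 58.778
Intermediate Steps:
f = 8/3 (f = -(-1*4 - 4)/3 = -(-4 - 4)/3 = -⅓*(-8) = 8/3 ≈ 2.6667)
(f + z(2, 2 - 3))² = (8/3 + 5)² = (23/3)² = 529/9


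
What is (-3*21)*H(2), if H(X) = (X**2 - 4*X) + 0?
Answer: 252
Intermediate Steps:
H(X) = X**2 - 4*X
(-3*21)*H(2) = (-3*21)*(2*(-4 + 2)) = -126*(-2) = -63*(-4) = 252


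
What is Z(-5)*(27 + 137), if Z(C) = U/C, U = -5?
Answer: 164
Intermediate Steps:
Z(C) = -5/C
Z(-5)*(27 + 137) = (-5/(-5))*(27 + 137) = -5*(-⅕)*164 = 1*164 = 164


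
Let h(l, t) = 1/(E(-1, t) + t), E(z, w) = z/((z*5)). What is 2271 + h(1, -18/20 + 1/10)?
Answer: 6808/3 ≈ 2269.3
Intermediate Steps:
E(z, w) = 1/5 (E(z, w) = z/((5*z)) = z*(1/(5*z)) = 1/5)
h(l, t) = 1/(1/5 + t)
2271 + h(1, -18/20 + 1/10) = 2271 + 5/(1 + 5*(-18/20 + 1/10)) = 2271 + 5/(1 + 5*(-18*1/20 + 1*(1/10))) = 2271 + 5/(1 + 5*(-9/10 + 1/10)) = 2271 + 5/(1 + 5*(-4/5)) = 2271 + 5/(1 - 4) = 2271 + 5/(-3) = 2271 + 5*(-1/3) = 2271 - 5/3 = 6808/3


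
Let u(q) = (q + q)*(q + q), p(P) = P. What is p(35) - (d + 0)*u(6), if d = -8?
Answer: 1187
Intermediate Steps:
u(q) = 4*q² (u(q) = (2*q)*(2*q) = 4*q²)
p(35) - (d + 0)*u(6) = 35 - (-8 + 0)*4*6² = 35 - (-8)*4*36 = 35 - (-8)*144 = 35 - 1*(-1152) = 35 + 1152 = 1187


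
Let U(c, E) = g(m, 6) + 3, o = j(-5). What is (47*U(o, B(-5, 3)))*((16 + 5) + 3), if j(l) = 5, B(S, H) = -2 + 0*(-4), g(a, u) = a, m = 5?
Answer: 9024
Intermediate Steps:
B(S, H) = -2 (B(S, H) = -2 + 0 = -2)
o = 5
U(c, E) = 8 (U(c, E) = 5 + 3 = 8)
(47*U(o, B(-5, 3)))*((16 + 5) + 3) = (47*8)*((16 + 5) + 3) = 376*(21 + 3) = 376*24 = 9024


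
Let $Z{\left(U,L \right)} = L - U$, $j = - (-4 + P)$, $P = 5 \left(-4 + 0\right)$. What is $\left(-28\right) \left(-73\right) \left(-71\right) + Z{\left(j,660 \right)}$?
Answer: $-144488$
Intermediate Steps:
$P = -20$ ($P = 5 \left(-4\right) = -20$)
$j = 24$ ($j = - (-4 - 20) = \left(-1\right) \left(-24\right) = 24$)
$\left(-28\right) \left(-73\right) \left(-71\right) + Z{\left(j,660 \right)} = \left(-28\right) \left(-73\right) \left(-71\right) + \left(660 - 24\right) = 2044 \left(-71\right) + \left(660 - 24\right) = -145124 + 636 = -144488$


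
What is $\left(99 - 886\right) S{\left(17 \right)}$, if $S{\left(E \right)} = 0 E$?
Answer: $0$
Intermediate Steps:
$S{\left(E \right)} = 0$
$\left(99 - 886\right) S{\left(17 \right)} = \left(99 - 886\right) 0 = \left(-787\right) 0 = 0$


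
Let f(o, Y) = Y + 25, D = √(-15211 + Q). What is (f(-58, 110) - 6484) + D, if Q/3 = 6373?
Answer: -6349 + 2*√977 ≈ -6286.5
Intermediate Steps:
Q = 19119 (Q = 3*6373 = 19119)
D = 2*√977 (D = √(-15211 + 19119) = √3908 = 2*√977 ≈ 62.514)
f(o, Y) = 25 + Y
(f(-58, 110) - 6484) + D = ((25 + 110) - 6484) + 2*√977 = (135 - 6484) + 2*√977 = -6349 + 2*√977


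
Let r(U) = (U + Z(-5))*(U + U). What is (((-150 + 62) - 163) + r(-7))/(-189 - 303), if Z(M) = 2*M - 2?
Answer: -5/164 ≈ -0.030488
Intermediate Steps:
Z(M) = -2 + 2*M
r(U) = 2*U*(-12 + U) (r(U) = (U + (-2 + 2*(-5)))*(U + U) = (U + (-2 - 10))*(2*U) = (U - 12)*(2*U) = (-12 + U)*(2*U) = 2*U*(-12 + U))
(((-150 + 62) - 163) + r(-7))/(-189 - 303) = (((-150 + 62) - 163) + 2*(-7)*(-12 - 7))/(-189 - 303) = ((-88 - 163) + 2*(-7)*(-19))/(-492) = (-251 + 266)*(-1/492) = 15*(-1/492) = -5/164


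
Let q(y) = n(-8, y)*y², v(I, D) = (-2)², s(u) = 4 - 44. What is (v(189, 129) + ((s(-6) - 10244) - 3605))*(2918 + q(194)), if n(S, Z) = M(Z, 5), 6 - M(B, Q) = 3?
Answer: -1608244010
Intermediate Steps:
s(u) = -40
M(B, Q) = 3 (M(B, Q) = 6 - 1*3 = 6 - 3 = 3)
n(S, Z) = 3
v(I, D) = 4
q(y) = 3*y²
(v(189, 129) + ((s(-6) - 10244) - 3605))*(2918 + q(194)) = (4 + ((-40 - 10244) - 3605))*(2918 + 3*194²) = (4 + (-10284 - 3605))*(2918 + 3*37636) = (4 - 13889)*(2918 + 112908) = -13885*115826 = -1608244010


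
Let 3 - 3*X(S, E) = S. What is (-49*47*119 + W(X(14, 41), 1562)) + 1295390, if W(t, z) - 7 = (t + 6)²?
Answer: 9192109/9 ≈ 1.0213e+6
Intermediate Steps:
X(S, E) = 1 - S/3
W(t, z) = 7 + (6 + t)² (W(t, z) = 7 + (t + 6)² = 7 + (6 + t)²)
(-49*47*119 + W(X(14, 41), 1562)) + 1295390 = (-49*47*119 + (7 + (6 + (1 - ⅓*14))²)) + 1295390 = (-2303*119 + (7 + (6 + (1 - 14/3))²)) + 1295390 = (-274057 + (7 + (6 - 11/3)²)) + 1295390 = (-274057 + (7 + (7/3)²)) + 1295390 = (-274057 + (7 + 49/9)) + 1295390 = (-274057 + 112/9) + 1295390 = -2466401/9 + 1295390 = 9192109/9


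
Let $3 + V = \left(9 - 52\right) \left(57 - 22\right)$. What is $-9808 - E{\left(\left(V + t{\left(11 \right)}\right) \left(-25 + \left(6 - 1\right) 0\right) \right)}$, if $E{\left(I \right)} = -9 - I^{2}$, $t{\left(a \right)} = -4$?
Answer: $1428830201$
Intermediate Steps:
$V = -1508$ ($V = -3 + \left(9 - 52\right) \left(57 - 22\right) = -3 - 1505 = -1508$)
$-9808 - E{\left(\left(V + t{\left(11 \right)}\right) \left(-25 + \left(6 - 1\right) 0\right) \right)} = -9808 - \left(-9 - \left(\left(-1508 - 4\right) \left(-25 + \left(6 - 1\right) 0\right)\right)^{2}\right) = -9808 - \left(-9 - \left(- 1512 \left(-25 + 5 \cdot 0\right)\right)^{2}\right) = -9808 - \left(-9 - \left(- 1512 \left(-25 + 0\right)\right)^{2}\right) = -9808 - \left(-9 - \left(\left(-1512\right) \left(-25\right)\right)^{2}\right) = -9808 - \left(-9 - 37800^{2}\right) = -9808 - \left(-9 - 1428840000\right) = -9808 - -1428840009 = -9808 + 1428840009 = 1428830201$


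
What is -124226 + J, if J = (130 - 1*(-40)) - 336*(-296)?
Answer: -24600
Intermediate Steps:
J = 99626 (J = (130 + 40) + 99456 = 170 + 99456 = 99626)
-124226 + J = -124226 + 99626 = -24600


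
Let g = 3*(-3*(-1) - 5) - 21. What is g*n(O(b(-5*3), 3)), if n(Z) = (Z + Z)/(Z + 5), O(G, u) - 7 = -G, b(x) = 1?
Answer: -324/11 ≈ -29.455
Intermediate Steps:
O(G, u) = 7 - G
n(Z) = 2*Z/(5 + Z) (n(Z) = (2*Z)/(5 + Z) = 2*Z/(5 + Z))
g = -27 (g = 3*(3 - 5) - 21 = 3*(-2) - 21 = -6 - 21 = -27)
g*n(O(b(-5*3), 3)) = -54*(7 - 1*1)/(5 + (7 - 1*1)) = -54*(7 - 1)/(5 + (7 - 1)) = -54*6/(5 + 6) = -54*6/11 = -27*12/11 = -324/11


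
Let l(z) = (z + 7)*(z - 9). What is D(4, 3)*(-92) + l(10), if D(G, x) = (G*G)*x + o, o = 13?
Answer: -5595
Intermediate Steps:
l(z) = (-9 + z)*(7 + z) (l(z) = (7 + z)*(-9 + z) = (-9 + z)*(7 + z))
D(G, x) = 13 + x*G² (D(G, x) = (G*G)*x + 13 = G²*x + 13 = x*G² + 13 = 13 + x*G²)
D(4, 3)*(-92) + l(10) = (13 + 3*4²)*(-92) + (-63 + 10² - 2*10) = (13 + 3*16)*(-92) + (-63 + 100 - 20) = (13 + 48)*(-92) + 17 = 61*(-92) + 17 = -5612 + 17 = -5595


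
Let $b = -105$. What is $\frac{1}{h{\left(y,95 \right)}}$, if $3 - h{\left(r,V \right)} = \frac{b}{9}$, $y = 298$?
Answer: $\frac{3}{44} \approx 0.068182$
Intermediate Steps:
$h{\left(r,V \right)} = \frac{44}{3}$ ($h{\left(r,V \right)} = 3 - - \frac{105}{9} = 3 - \left(-105\right) \frac{1}{9} = 3 - - \frac{35}{3} = 3 + \frac{35}{3} = \frac{44}{3}$)
$\frac{1}{h{\left(y,95 \right)}} = \frac{1}{\frac{44}{3}} = \frac{3}{44}$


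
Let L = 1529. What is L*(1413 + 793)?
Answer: 3372974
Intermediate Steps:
L*(1413 + 793) = 1529*(1413 + 793) = 1529*2206 = 3372974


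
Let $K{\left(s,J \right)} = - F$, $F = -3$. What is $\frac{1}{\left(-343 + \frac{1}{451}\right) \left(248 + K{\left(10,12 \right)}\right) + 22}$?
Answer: $- \frac{451}{38817770} \approx -1.1618 \cdot 10^{-5}$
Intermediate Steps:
$K{\left(s,J \right)} = 3$ ($K{\left(s,J \right)} = \left(-1\right) \left(-3\right) = 3$)
$\frac{1}{\left(-343 + \frac{1}{451}\right) \left(248 + K{\left(10,12 \right)}\right) + 22} = \frac{1}{\left(-343 + \frac{1}{451}\right) \left(248 + 3\right) + 22} = \frac{1}{\left(-343 + \frac{1}{451}\right) 251 + 22} = \frac{1}{\left(- \frac{154692}{451}\right) 251 + 22} = \frac{1}{- \frac{38827692}{451} + 22} = \frac{1}{- \frac{38817770}{451}} = - \frac{451}{38817770}$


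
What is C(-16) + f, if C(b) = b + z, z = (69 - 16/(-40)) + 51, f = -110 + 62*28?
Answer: 8652/5 ≈ 1730.4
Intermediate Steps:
f = 1626 (f = -110 + 1736 = 1626)
z = 602/5 (z = (69 - 16*(-1/40)) + 51 = (69 + ⅖) + 51 = 347/5 + 51 = 602/5 ≈ 120.40)
C(b) = 602/5 + b (C(b) = b + 602/5 = 602/5 + b)
C(-16) + f = (602/5 - 16) + 1626 = 522/5 + 1626 = 8652/5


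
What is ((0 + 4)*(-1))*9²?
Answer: -324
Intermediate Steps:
((0 + 4)*(-1))*9² = (4*(-1))*81 = -4*81 = -324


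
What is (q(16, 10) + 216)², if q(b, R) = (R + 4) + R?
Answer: 57600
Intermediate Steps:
q(b, R) = 4 + 2*R (q(b, R) = (4 + R) + R = 4 + 2*R)
(q(16, 10) + 216)² = ((4 + 2*10) + 216)² = ((4 + 20) + 216)² = (24 + 216)² = 240² = 57600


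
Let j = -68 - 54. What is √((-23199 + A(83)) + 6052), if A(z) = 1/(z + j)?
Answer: I*√26080626/39 ≈ 130.95*I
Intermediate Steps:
j = -122
A(z) = 1/(-122 + z) (A(z) = 1/(z - 122) = 1/(-122 + z))
√((-23199 + A(83)) + 6052) = √((-23199 + 1/(-122 + 83)) + 6052) = √((-23199 + 1/(-39)) + 6052) = √((-23199 - 1/39) + 6052) = √(-904762/39 + 6052) = √(-668734/39) = I*√26080626/39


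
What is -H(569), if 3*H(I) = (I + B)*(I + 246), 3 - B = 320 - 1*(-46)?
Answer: -167890/3 ≈ -55963.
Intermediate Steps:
B = -363 (B = 3 - (320 - 1*(-46)) = 3 - (320 + 46) = 3 - 1*366 = 3 - 366 = -363)
H(I) = (-363 + I)*(246 + I)/3 (H(I) = ((I - 363)*(I + 246))/3 = ((-363 + I)*(246 + I))/3 = (-363 + I)*(246 + I)/3)
-H(569) = -(-29766 - 39*569 + (1/3)*569**2) = -(-29766 - 22191 + (1/3)*323761) = -(-29766 - 22191 + 323761/3) = -1*167890/3 = -167890/3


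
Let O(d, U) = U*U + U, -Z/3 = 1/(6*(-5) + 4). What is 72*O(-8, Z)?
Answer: 1566/169 ≈ 9.2663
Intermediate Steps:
Z = 3/26 (Z = -3/(6*(-5) + 4) = -3/(-30 + 4) = -3/(-26) = -3*(-1/26) = 3/26 ≈ 0.11538)
O(d, U) = U + U**2 (O(d, U) = U**2 + U = U + U**2)
72*O(-8, Z) = 72*(3*(1 + 3/26)/26) = 72*((3/26)*(29/26)) = 72*(87/676) = 1566/169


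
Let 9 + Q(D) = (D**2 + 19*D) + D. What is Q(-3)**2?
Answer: 3600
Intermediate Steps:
Q(D) = -9 + D**2 + 20*D (Q(D) = -9 + ((D**2 + 19*D) + D) = -9 + (D**2 + 20*D) = -9 + D**2 + 20*D)
Q(-3)**2 = (-9 + (-3)**2 + 20*(-3))**2 = (-9 + 9 - 60)**2 = (-60)**2 = 3600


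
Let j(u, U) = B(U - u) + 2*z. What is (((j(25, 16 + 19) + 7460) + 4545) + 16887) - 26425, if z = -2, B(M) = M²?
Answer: 2563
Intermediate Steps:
j(u, U) = -4 + (U - u)² (j(u, U) = (U - u)² + 2*(-2) = (U - u)² - 4 = -4 + (U - u)²)
(((j(25, 16 + 19) + 7460) + 4545) + 16887) - 26425 = ((((-4 + ((16 + 19) - 1*25)²) + 7460) + 4545) + 16887) - 26425 = ((((-4 + (35 - 25)²) + 7460) + 4545) + 16887) - 26425 = ((((-4 + 10²) + 7460) + 4545) + 16887) - 26425 = ((((-4 + 100) + 7460) + 4545) + 16887) - 26425 = (((96 + 7460) + 4545) + 16887) - 26425 = ((7556 + 4545) + 16887) - 26425 = (12101 + 16887) - 26425 = 28988 - 26425 = 2563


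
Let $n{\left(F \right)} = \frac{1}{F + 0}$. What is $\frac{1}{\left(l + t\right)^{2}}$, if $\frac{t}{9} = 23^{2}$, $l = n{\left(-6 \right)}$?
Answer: $\frac{36}{815959225} \approx 4.412 \cdot 10^{-8}$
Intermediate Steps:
$n{\left(F \right)} = \frac{1}{F}$
$l = - \frac{1}{6}$ ($l = \frac{1}{-6} = - \frac{1}{6} \approx -0.16667$)
$t = 4761$ ($t = 9 \cdot 23^{2} = 9 \cdot 529 = 4761$)
$\frac{1}{\left(l + t\right)^{2}} = \frac{1}{\left(- \frac{1}{6} + 4761\right)^{2}} = \frac{1}{\left(\frac{28565}{6}\right)^{2}} = \frac{1}{\frac{815959225}{36}} = \frac{36}{815959225}$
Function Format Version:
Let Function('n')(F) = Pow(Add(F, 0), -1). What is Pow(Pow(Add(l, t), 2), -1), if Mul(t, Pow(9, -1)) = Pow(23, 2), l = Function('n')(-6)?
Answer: Rational(36, 815959225) ≈ 4.4120e-8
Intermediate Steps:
Function('n')(F) = Pow(F, -1)
l = Rational(-1, 6) (l = Pow(-6, -1) = Rational(-1, 6) ≈ -0.16667)
t = 4761 (t = Mul(9, Pow(23, 2)) = Mul(9, 529) = 4761)
Pow(Pow(Add(l, t), 2), -1) = Pow(Pow(Add(Rational(-1, 6), 4761), 2), -1) = Pow(Pow(Rational(28565, 6), 2), -1) = Pow(Rational(815959225, 36), -1) = Rational(36, 815959225)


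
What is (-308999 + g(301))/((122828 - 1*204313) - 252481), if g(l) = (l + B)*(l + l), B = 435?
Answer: -44691/111322 ≈ -0.40146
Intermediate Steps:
g(l) = 2*l*(435 + l) (g(l) = (l + 435)*(l + l) = (435 + l)*(2*l) = 2*l*(435 + l))
(-308999 + g(301))/((122828 - 1*204313) - 252481) = (-308999 + 2*301*(435 + 301))/((122828 - 1*204313) - 252481) = (-308999 + 2*301*736)/((122828 - 204313) - 252481) = (-308999 + 443072)/(-81485 - 252481) = 134073/(-333966) = 134073*(-1/333966) = -44691/111322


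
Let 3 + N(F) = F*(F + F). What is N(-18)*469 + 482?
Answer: 302987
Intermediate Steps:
N(F) = -3 + 2*F**2 (N(F) = -3 + F*(F + F) = -3 + F*(2*F) = -3 + 2*F**2)
N(-18)*469 + 482 = (-3 + 2*(-18)**2)*469 + 482 = (-3 + 2*324)*469 + 482 = (-3 + 648)*469 + 482 = 645*469 + 482 = 302505 + 482 = 302987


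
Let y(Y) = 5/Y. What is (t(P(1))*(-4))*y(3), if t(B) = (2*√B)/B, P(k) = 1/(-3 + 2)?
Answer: 40*I/3 ≈ 13.333*I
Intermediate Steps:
P(k) = -1 (P(k) = 1/(-1) = -1)
t(B) = 2/√B
(t(P(1))*(-4))*y(3) = ((2/√(-1))*(-4))*(5/3) = ((2*(-I))*(-4))*(5*(⅓)) = (-2*I*(-4))*(5/3) = (8*I)*(5/3) = 40*I/3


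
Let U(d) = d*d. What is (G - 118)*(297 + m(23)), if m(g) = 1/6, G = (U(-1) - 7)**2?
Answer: -73103/3 ≈ -24368.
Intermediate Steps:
U(d) = d**2
G = 36 (G = ((-1)**2 - 7)**2 = (1 - 7)**2 = (-6)**2 = 36)
m(g) = 1/6
(G - 118)*(297 + m(23)) = (36 - 118)*(297 + 1/6) = -82*1783/6 = -73103/3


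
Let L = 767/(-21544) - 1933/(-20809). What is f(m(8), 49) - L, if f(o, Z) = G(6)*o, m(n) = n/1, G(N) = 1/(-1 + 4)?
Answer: 3509420621/1344927288 ≈ 2.6094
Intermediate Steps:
G(N) = 1/3
m(n) = n (m(n) = n*1 = n)
L = 25684049/448309096 (L = 767*(-1/21544) - 1933*(-1/20809) = -767/21544 + 1933/20809 = 25684049/448309096 ≈ 0.057291)
f(o, Z) = o/3
f(m(8), 49) - L = (1/3)*8 - 1*25684049/448309096 = 8/3 - 25684049/448309096 = 3509420621/1344927288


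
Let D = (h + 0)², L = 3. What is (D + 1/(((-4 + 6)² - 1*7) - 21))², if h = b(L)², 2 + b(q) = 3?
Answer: 529/576 ≈ 0.91840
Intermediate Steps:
b(q) = 1 (b(q) = -2 + 3 = 1)
h = 1 (h = 1² = 1)
D = 1 (D = (1 + 0)² = 1² = 1)
(D + 1/(((-4 + 6)² - 1*7) - 21))² = (1 + 1/(((-4 + 6)² - 1*7) - 21))² = (1 + 1/((2² - 7) - 21))² = (1 + 1/((4 - 7) - 21))² = (1 + 1/(-3 - 21))² = (1 + 1/(-24))² = (1 - 1/24)² = (23/24)² = 529/576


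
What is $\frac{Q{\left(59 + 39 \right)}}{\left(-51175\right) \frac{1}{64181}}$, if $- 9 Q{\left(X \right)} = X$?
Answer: $\frac{6289738}{460575} \approx 13.656$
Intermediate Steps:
$Q{\left(X \right)} = - \frac{X}{9}$
$\frac{Q{\left(59 + 39 \right)}}{\left(-51175\right) \frac{1}{64181}} = \frac{\left(- \frac{1}{9}\right) \left(59 + 39\right)}{\left(-51175\right) \frac{1}{64181}} = \frac{\left(- \frac{1}{9}\right) 98}{\left(-51175\right) \frac{1}{64181}} = - \frac{98}{9 \left(- \frac{51175}{64181}\right)} = \left(- \frac{98}{9}\right) \left(- \frac{64181}{51175}\right) = \frac{6289738}{460575}$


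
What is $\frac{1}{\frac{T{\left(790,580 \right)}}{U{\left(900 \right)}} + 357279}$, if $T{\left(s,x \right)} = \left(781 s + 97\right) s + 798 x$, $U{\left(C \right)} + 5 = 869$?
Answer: $\frac{432}{398325313} \approx 1.0845 \cdot 10^{-6}$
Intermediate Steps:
$U{\left(C \right)} = 864$ ($U{\left(C \right)} = -5 + 869 = 864$)
$T{\left(s,x \right)} = 798 x + s \left(97 + 781 s\right)$ ($T{\left(s,x \right)} = \left(97 + 781 s\right) s + 798 x = s \left(97 + 781 s\right) + 798 x = 798 x + s \left(97 + 781 s\right)$)
$\frac{1}{\frac{T{\left(790,580 \right)}}{U{\left(900 \right)}} + 357279} = \frac{1}{\frac{97 \cdot 790 + 781 \cdot 790^{2} + 798 \cdot 580}{864} + 357279} = \frac{1}{\left(76630 + 781 \cdot 624100 + 462840\right) \frac{1}{864} + 357279} = \frac{1}{\left(76630 + 487422100 + 462840\right) \frac{1}{864} + 357279} = \frac{1}{487961570 \cdot \frac{1}{864} + 357279} = \frac{1}{\frac{243980785}{432} + 357279} = \frac{1}{\frac{398325313}{432}} = \frac{432}{398325313}$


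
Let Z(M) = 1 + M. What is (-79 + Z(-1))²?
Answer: 6241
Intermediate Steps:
(-79 + Z(-1))² = (-79 + (1 - 1))² = (-79 + 0)² = (-79)² = 6241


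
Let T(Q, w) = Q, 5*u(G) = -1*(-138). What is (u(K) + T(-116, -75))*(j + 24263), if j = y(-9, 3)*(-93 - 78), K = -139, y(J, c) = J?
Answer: -11404484/5 ≈ -2.2809e+6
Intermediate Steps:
u(G) = 138/5 (u(G) = (-1*(-138))/5 = (⅕)*138 = 138/5)
j = 1539 (j = -9*(-93 - 78) = -9*(-171) = 1539)
(u(K) + T(-116, -75))*(j + 24263) = (138/5 - 116)*(1539 + 24263) = -442/5*25802 = -11404484/5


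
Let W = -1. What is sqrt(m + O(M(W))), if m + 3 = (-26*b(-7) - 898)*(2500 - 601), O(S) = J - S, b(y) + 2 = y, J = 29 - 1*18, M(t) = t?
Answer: 9*I*sqrt(15567) ≈ 1122.9*I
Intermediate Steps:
J = 11 (J = 29 - 18 = 11)
b(y) = -2 + y
O(S) = 11 - S
m = -1260939 (m = -3 + (-26*(-2 - 7) - 898)*(2500 - 601) = -3 + (-26*(-9) - 898)*1899 = -3 + (234 - 898)*1899 = -3 - 664*1899 = -3 - 1260936 = -1260939)
sqrt(m + O(M(W))) = sqrt(-1260939 + (11 - 1*(-1))) = sqrt(-1260939 + (11 + 1)) = sqrt(-1260939 + 12) = sqrt(-1260927) = 9*I*sqrt(15567)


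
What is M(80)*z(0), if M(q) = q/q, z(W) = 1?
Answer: 1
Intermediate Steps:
M(q) = 1
M(80)*z(0) = 1*1 = 1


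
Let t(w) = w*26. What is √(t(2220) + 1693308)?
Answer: 2*√437757 ≈ 1323.3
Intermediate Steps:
t(w) = 26*w
√(t(2220) + 1693308) = √(26*2220 + 1693308) = √(57720 + 1693308) = √1751028 = 2*√437757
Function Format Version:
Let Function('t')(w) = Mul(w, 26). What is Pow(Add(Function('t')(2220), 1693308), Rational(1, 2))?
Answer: Mul(2, Pow(437757, Rational(1, 2))) ≈ 1323.3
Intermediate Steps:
Function('t')(w) = Mul(26, w)
Pow(Add(Function('t')(2220), 1693308), Rational(1, 2)) = Pow(Add(Mul(26, 2220), 1693308), Rational(1, 2)) = Pow(Add(57720, 1693308), Rational(1, 2)) = Pow(1751028, Rational(1, 2)) = Mul(2, Pow(437757, Rational(1, 2)))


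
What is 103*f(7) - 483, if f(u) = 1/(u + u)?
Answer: -6659/14 ≈ -475.64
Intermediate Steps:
f(u) = 1/(2*u)
103*f(7) - 483 = 103*((½)/7) - 483 = 103*((½)*(⅐)) - 483 = 103*(1/14) - 483 = 103/14 - 483 = -6659/14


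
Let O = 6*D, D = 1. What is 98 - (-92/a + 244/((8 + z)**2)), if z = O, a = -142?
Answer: 334357/3479 ≈ 96.107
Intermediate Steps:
O = 6 (O = 6*1 = 6)
z = 6
98 - (-92/a + 244/((8 + z)**2)) = 98 - (-92/(-142) + 244/((8 + 6)**2)) = 98 - (-92*(-1/142) + 244/(14**2)) = 98 - (46/71 + 244/196) = 98 - (46/71 + 244*(1/196)) = 98 - (46/71 + 61/49) = 98 - 1*6585/3479 = 98 - 6585/3479 = 334357/3479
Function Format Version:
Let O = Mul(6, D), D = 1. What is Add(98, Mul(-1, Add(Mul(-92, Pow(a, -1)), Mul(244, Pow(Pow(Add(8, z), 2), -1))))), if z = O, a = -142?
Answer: Rational(334357, 3479) ≈ 96.107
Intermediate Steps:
O = 6 (O = Mul(6, 1) = 6)
z = 6
Add(98, Mul(-1, Add(Mul(-92, Pow(a, -1)), Mul(244, Pow(Pow(Add(8, z), 2), -1))))) = Add(98, Mul(-1, Add(Mul(-92, Pow(-142, -1)), Mul(244, Pow(Pow(Add(8, 6), 2), -1))))) = Add(98, Mul(-1, Add(Mul(-92, Rational(-1, 142)), Mul(244, Pow(Pow(14, 2), -1))))) = Add(98, Mul(-1, Add(Rational(46, 71), Mul(244, Pow(196, -1))))) = Add(98, Mul(-1, Add(Rational(46, 71), Mul(244, Rational(1, 196))))) = Add(98, Mul(-1, Add(Rational(46, 71), Rational(61, 49)))) = Add(98, Mul(-1, Rational(6585, 3479))) = Add(98, Rational(-6585, 3479)) = Rational(334357, 3479)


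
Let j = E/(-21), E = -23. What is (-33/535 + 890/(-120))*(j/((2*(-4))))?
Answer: 1104253/1078560 ≈ 1.0238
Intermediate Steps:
j = 23/21 (j = -23/(-21) = -23*(-1/21) = 23/21 ≈ 1.0952)
(-33/535 + 890/(-120))*(j/((2*(-4)))) = (-33/535 + 890/(-120))*(23/(21*((2*(-4))))) = (-33*1/535 + 890*(-1/120))*((23/21)/(-8)) = (-33/535 - 89/12)*((23/21)*(-⅛)) = -48011/6420*(-23/168) = 1104253/1078560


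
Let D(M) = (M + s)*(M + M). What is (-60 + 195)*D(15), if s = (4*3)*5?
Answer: 303750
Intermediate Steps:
s = 60 (s = 12*5 = 60)
D(M) = 2*M*(60 + M) (D(M) = (M + 60)*(M + M) = (60 + M)*(2*M) = 2*M*(60 + M))
(-60 + 195)*D(15) = (-60 + 195)*(2*15*(60 + 15)) = 135*(2*15*75) = 135*2250 = 303750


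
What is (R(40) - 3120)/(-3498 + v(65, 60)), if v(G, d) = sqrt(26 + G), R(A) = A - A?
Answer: 10913760/12235913 + 3120*sqrt(91)/12235913 ≈ 0.89438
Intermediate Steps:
R(A) = 0
(R(40) - 3120)/(-3498 + v(65, 60)) = (0 - 3120)/(-3498 + sqrt(26 + 65)) = -3120/(-3498 + sqrt(91))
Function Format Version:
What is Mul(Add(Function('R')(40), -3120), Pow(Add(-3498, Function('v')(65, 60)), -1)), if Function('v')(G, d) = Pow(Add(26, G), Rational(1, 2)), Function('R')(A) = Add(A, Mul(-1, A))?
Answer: Add(Rational(10913760, 12235913), Mul(Rational(3120, 12235913), Pow(91, Rational(1, 2)))) ≈ 0.89438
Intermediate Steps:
Function('R')(A) = 0
Mul(Add(Function('R')(40), -3120), Pow(Add(-3498, Function('v')(65, 60)), -1)) = Mul(Add(0, -3120), Pow(Add(-3498, Pow(Add(26, 65), Rational(1, 2))), -1)) = Mul(-3120, Pow(Add(-3498, Pow(91, Rational(1, 2))), -1))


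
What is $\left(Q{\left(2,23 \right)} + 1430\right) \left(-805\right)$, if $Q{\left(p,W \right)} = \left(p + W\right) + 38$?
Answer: $-1201865$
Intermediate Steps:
$Q{\left(p,W \right)} = 38 + W + p$ ($Q{\left(p,W \right)} = \left(W + p\right) + 38 = 38 + W + p$)
$\left(Q{\left(2,23 \right)} + 1430\right) \left(-805\right) = \left(\left(38 + 23 + 2\right) + 1430\right) \left(-805\right) = \left(63 + 1430\right) \left(-805\right) = 1493 \left(-805\right) = -1201865$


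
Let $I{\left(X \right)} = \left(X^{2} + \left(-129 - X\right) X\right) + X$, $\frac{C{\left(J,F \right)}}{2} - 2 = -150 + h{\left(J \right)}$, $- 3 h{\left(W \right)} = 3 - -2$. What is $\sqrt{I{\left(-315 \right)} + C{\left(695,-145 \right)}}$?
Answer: $\frac{\sqrt{360186}}{3} \approx 200.05$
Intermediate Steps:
$h{\left(W \right)} = - \frac{5}{3}$ ($h{\left(W \right)} = - \frac{3 - -2}{3} = - \frac{3 + 2}{3} = \left(- \frac{1}{3}\right) 5 = - \frac{5}{3}$)
$C{\left(J,F \right)} = - \frac{898}{3}$ ($C{\left(J,F \right)} = 4 + 2 \left(-150 - \frac{5}{3}\right) = 4 + 2 \left(- \frac{455}{3}\right) = 4 - \frac{910}{3} = - \frac{898}{3}$)
$I{\left(X \right)} = X + X^{2} + X \left(-129 - X\right)$ ($I{\left(X \right)} = \left(X^{2} + X \left(-129 - X\right)\right) + X = X + X^{2} + X \left(-129 - X\right)$)
$\sqrt{I{\left(-315 \right)} + C{\left(695,-145 \right)}} = \sqrt{\left(-128\right) \left(-315\right) - \frac{898}{3}} = \sqrt{40320 - \frac{898}{3}} = \sqrt{\frac{120062}{3}} = \frac{\sqrt{360186}}{3}$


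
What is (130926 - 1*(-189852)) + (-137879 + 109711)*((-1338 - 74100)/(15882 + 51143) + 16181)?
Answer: -4360779844738/9575 ≈ -4.5543e+8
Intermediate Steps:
(130926 - 1*(-189852)) + (-137879 + 109711)*((-1338 - 74100)/(15882 + 51143) + 16181) = (130926 + 189852) - 28168*(-75438/67025 + 16181) = 320778 - 28168*(-75438*1/67025 + 16181) = 320778 - 28168*(-75438/67025 + 16181) = 320778 - 28168*1084456087/67025 = 320778 - 4363851294088/9575 = -4360779844738/9575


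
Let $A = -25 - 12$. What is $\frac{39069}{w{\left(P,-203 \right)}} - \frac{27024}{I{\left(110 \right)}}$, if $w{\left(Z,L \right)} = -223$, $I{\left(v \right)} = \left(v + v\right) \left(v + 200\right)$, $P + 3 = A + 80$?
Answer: $- \frac{333816519}{1901075} \approx -175.59$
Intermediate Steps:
$A = -37$
$P = 40$ ($P = -3 + \left(-37 + 80\right) = -3 + 43 = 40$)
$I{\left(v \right)} = 2 v \left(200 + v\right)$
$\frac{39069}{w{\left(P,-203 \right)}} - \frac{27024}{I{\left(110 \right)}} = \frac{39069}{-223} - \frac{27024}{2 \cdot 110 \left(200 + 110\right)} = 39069 \left(- \frac{1}{223}\right) - \frac{27024}{2 \cdot 110 \cdot 310} = - \frac{39069}{223} - \frac{27024}{68200} = - \frac{39069}{223} - \frac{3378}{8525} = - \frac{333816519}{1901075}$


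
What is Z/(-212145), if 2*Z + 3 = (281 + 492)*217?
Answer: -83869/212145 ≈ -0.39534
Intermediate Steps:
Z = 83869 (Z = -3/2 + ((281 + 492)*217)/2 = -3/2 + (773*217)/2 = -3/2 + (½)*167741 = -3/2 + 167741/2 = 83869)
Z/(-212145) = 83869/(-212145) = 83869*(-1/212145) = -83869/212145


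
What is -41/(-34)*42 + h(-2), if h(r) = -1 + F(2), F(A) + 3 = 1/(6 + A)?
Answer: 6361/136 ≈ 46.772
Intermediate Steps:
F(A) = -3 + 1/(6 + A)
h(r) = -31/8 (h(r) = -1 + (-17 - 3*2)/(6 + 2) = -1 + (-17 - 6)/8 = -1 + (⅛)*(-23) = -1 - 23/8 = -31/8)
-41/(-34)*42 + h(-2) = -41/(-34)*42 - 31/8 = -41*(-1/34)*42 - 31/8 = (41/34)*42 - 31/8 = 861/17 - 31/8 = 6361/136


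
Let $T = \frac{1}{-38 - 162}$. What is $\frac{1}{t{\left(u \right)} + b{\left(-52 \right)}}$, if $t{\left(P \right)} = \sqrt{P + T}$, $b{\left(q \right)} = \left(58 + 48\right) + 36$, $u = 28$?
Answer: $\frac{28400}{4027201} - \frac{10 \sqrt{11198}}{4027201} \approx 0.0067893$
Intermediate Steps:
$b{\left(q \right)} = 142$ ($b{\left(q \right)} = 106 + 36 = 142$)
$T = - \frac{1}{200}$ ($T = \frac{1}{-200} = - \frac{1}{200} \approx -0.005$)
$t{\left(P \right)} = \sqrt{- \frac{1}{200} + P}$ ($t{\left(P \right)} = \sqrt{P - \frac{1}{200}} = \sqrt{- \frac{1}{200} + P}$)
$\frac{1}{t{\left(u \right)} + b{\left(-52 \right)}} = \frac{1}{\frac{\sqrt{-2 + 400 \cdot 28}}{20} + 142} = \frac{1}{\frac{\sqrt{-2 + 11200}}{20} + 142} = \frac{1}{\frac{\sqrt{11198}}{20} + 142} = \frac{1}{142 + \frac{\sqrt{11198}}{20}}$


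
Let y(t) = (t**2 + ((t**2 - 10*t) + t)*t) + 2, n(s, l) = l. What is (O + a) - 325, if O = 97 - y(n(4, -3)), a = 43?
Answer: -88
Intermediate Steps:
y(t) = 2 + t**2 + t*(t**2 - 9*t) (y(t) = (t**2 + (t**2 - 9*t)*t) + 2 = (t**2 + t*(t**2 - 9*t)) + 2 = 2 + t**2 + t*(t**2 - 9*t))
O = 194 (O = 97 - (2 + (-3)**3 - 8*(-3)**2) = 97 - (2 - 27 - 8*9) = 97 - (2 - 27 - 72) = 97 - 1*(-97) = 97 + 97 = 194)
(O + a) - 325 = (194 + 43) - 325 = 237 - 325 = -88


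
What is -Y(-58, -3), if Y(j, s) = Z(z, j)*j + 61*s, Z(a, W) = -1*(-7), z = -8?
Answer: 589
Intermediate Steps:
Z(a, W) = 7
Y(j, s) = 7*j + 61*s
-Y(-58, -3) = -(7*(-58) + 61*(-3)) = -(-406 - 183) = -1*(-589) = 589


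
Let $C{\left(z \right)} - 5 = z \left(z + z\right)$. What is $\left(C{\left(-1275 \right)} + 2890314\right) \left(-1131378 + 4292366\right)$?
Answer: $19413425910172$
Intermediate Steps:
$C{\left(z \right)} = 5 + 2 z^{2}$ ($C{\left(z \right)} = 5 + z \left(z + z\right) = 5 + z 2 z = 5 + 2 z^{2}$)
$\left(C{\left(-1275 \right)} + 2890314\right) \left(-1131378 + 4292366\right) = \left(\left(5 + 2 \left(-1275\right)^{2}\right) + 2890314\right) \left(-1131378 + 4292366\right) = \left(\left(5 + 2 \cdot 1625625\right) + 2890314\right) 3160988 = \left(\left(5 + 3251250\right) + 2890314\right) 3160988 = \left(3251255 + 2890314\right) 3160988 = 6141569 \cdot 3160988 = 19413425910172$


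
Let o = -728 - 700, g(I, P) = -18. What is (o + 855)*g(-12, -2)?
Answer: 10314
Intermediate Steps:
o = -1428
(o + 855)*g(-12, -2) = (-1428 + 855)*(-18) = -573*(-18) = 10314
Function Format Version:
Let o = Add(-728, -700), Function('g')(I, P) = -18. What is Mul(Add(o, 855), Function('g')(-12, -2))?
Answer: 10314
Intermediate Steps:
o = -1428
Mul(Add(o, 855), Function('g')(-12, -2)) = Mul(Add(-1428, 855), -18) = Mul(-573, -18) = 10314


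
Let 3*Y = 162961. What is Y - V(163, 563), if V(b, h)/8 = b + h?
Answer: 145537/3 ≈ 48512.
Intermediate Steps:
V(b, h) = 8*b + 8*h (V(b, h) = 8*(b + h) = 8*b + 8*h)
Y = 162961/3 (Y = (⅓)*162961 = 162961/3 ≈ 54320.)
Y - V(163, 563) = 162961/3 - (8*163 + 8*563) = 162961/3 - (1304 + 4504) = 162961/3 - 1*5808 = 162961/3 - 5808 = 145537/3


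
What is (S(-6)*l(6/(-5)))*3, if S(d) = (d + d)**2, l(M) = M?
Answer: -2592/5 ≈ -518.40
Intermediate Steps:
S(d) = 4*d**2 (S(d) = (2*d)**2 = 4*d**2)
(S(-6)*l(6/(-5)))*3 = ((4*(-6)**2)*(6/(-5)))*3 = ((4*36)*(6*(-1/5)))*3 = (144*(-6/5))*3 = -864/5*3 = -2592/5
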